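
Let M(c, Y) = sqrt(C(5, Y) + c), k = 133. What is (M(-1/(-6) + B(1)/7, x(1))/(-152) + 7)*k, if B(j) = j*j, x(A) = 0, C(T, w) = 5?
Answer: 931 - sqrt(9366)/48 ≈ 928.98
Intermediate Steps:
B(j) = j**2
M(c, Y) = sqrt(5 + c)
(M(-1/(-6) + B(1)/7, x(1))/(-152) + 7)*k = (sqrt(5 + (-1/(-6) + 1**2/7))/(-152) + 7)*133 = (sqrt(5 + (-1*(-1/6) + 1*(1/7)))*(-1/152) + 7)*133 = (sqrt(5 + (1/6 + 1/7))*(-1/152) + 7)*133 = (sqrt(5 + 13/42)*(-1/152) + 7)*133 = (sqrt(223/42)*(-1/152) + 7)*133 = ((sqrt(9366)/42)*(-1/152) + 7)*133 = (-sqrt(9366)/6384 + 7)*133 = (7 - sqrt(9366)/6384)*133 = 931 - sqrt(9366)/48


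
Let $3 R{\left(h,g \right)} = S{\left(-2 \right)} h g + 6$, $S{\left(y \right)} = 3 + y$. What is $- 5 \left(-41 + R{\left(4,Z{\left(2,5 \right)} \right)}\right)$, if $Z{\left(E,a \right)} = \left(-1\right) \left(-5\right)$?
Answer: $\frac{485}{3} \approx 161.67$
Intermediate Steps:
$Z{\left(E,a \right)} = 5$
$R{\left(h,g \right)} = 2 + \frac{g h}{3}$ ($R{\left(h,g \right)} = \frac{\left(3 - 2\right) h g + 6}{3} = \frac{1 h g + 6}{3} = \frac{h g + 6}{3} = \frac{g h + 6}{3} = \frac{6 + g h}{3} = 2 + \frac{g h}{3}$)
$- 5 \left(-41 + R{\left(4,Z{\left(2,5 \right)} \right)}\right) = - 5 \left(-41 + \left(2 + \frac{1}{3} \cdot 5 \cdot 4\right)\right) = - 5 \left(-41 + \left(2 + \frac{20}{3}\right)\right) = - 5 \left(-41 + \frac{26}{3}\right) = \left(-5\right) \left(- \frac{97}{3}\right) = \frac{485}{3}$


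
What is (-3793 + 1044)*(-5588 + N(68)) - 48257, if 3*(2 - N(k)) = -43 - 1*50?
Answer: 15222438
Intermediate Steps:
N(k) = 33 (N(k) = 2 - (-43 - 1*50)/3 = 2 - (-43 - 50)/3 = 2 - ⅓*(-93) = 2 + 31 = 33)
(-3793 + 1044)*(-5588 + N(68)) - 48257 = (-3793 + 1044)*(-5588 + 33) - 48257 = -2749*(-5555) - 48257 = 15270695 - 48257 = 15222438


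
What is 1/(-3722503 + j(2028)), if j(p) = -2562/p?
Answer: -338/1258206441 ≈ -2.6864e-7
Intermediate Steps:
1/(-3722503 + j(2028)) = 1/(-3722503 - 2562/2028) = 1/(-3722503 - 2562*1/2028) = 1/(-3722503 - 427/338) = 1/(-1258206441/338) = -338/1258206441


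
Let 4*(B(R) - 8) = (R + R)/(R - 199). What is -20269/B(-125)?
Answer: -13134312/5309 ≈ -2474.0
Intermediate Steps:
B(R) = 8 + R/(2*(-199 + R)) (B(R) = 8 + ((R + R)/(R - 199))/4 = 8 + ((2*R)/(-199 + R))/4 = 8 + (2*R/(-199 + R))/4 = 8 + R/(2*(-199 + R)))
-20269/B(-125) = -20269*2*(-199 - 125)/(-3184 + 17*(-125)) = -20269*(-648/(-3184 - 2125)) = -20269/((½)*(-1/324)*(-5309)) = -20269/5309/648 = -20269*648/5309 = -13134312/5309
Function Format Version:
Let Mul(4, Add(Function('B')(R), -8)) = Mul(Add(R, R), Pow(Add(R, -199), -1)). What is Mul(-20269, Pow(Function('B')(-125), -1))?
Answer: Rational(-13134312, 5309) ≈ -2474.0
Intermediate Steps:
Function('B')(R) = Add(8, Mul(Rational(1, 2), R, Pow(Add(-199, R), -1))) (Function('B')(R) = Add(8, Mul(Rational(1, 4), Mul(Add(R, R), Pow(Add(R, -199), -1)))) = Add(8, Mul(Rational(1, 4), Mul(Mul(2, R), Pow(Add(-199, R), -1)))) = Add(8, Mul(Rational(1, 4), Mul(2, R, Pow(Add(-199, R), -1)))) = Add(8, Mul(Rational(1, 2), R, Pow(Add(-199, R), -1))))
Mul(-20269, Pow(Function('B')(-125), -1)) = Mul(-20269, Pow(Mul(Rational(1, 2), Pow(Add(-199, -125), -1), Add(-3184, Mul(17, -125))), -1)) = Mul(-20269, Pow(Mul(Rational(1, 2), Pow(-324, -1), Add(-3184, -2125)), -1)) = Mul(-20269, Pow(Mul(Rational(1, 2), Rational(-1, 324), -5309), -1)) = Mul(-20269, Pow(Rational(5309, 648), -1)) = Mul(-20269, Rational(648, 5309)) = Rational(-13134312, 5309)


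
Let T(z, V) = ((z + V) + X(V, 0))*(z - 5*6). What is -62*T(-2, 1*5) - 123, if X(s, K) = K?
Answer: 5829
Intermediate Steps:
T(z, V) = (-30 + z)*(V + z) (T(z, V) = ((z + V) + 0)*(z - 5*6) = ((V + z) + 0)*(z - 30) = (V + z)*(-30 + z) = (-30 + z)*(V + z))
-62*T(-2, 1*5) - 123 = -62*((-2)² - 30*5 - 30*(-2) + (1*5)*(-2)) - 123 = -62*(4 - 30*5 + 60 + 5*(-2)) - 123 = -62*(4 - 150 + 60 - 10) - 123 = -62*(-96) - 123 = 5952 - 123 = 5829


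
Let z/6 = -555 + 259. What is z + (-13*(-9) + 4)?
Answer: -1655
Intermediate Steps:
z = -1776 (z = 6*(-555 + 259) = 6*(-296) = -1776)
z + (-13*(-9) + 4) = -1776 + (-13*(-9) + 4) = -1776 + (117 + 4) = -1776 + 121 = -1655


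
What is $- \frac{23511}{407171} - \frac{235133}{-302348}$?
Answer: $\frac{88630834915}{123107337508} \approx 0.71995$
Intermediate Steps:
$- \frac{23511}{407171} - \frac{235133}{-302348} = \left(-23511\right) \frac{1}{407171} - - \frac{235133}{302348} = - \frac{23511}{407171} + \frac{235133}{302348} = \frac{88630834915}{123107337508}$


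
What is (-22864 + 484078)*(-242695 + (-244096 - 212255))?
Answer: -322409801844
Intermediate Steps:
(-22864 + 484078)*(-242695 + (-244096 - 212255)) = 461214*(-242695 - 456351) = 461214*(-699046) = -322409801844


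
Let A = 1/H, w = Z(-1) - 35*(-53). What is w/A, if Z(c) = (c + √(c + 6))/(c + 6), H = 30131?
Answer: 279434894/5 + 30131*√5/5 ≈ 5.5900e+7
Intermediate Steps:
Z(c) = (c + √(6 + c))/(6 + c)
w = 1855 + √5*(5 - √5)/25 (w = (6 - 1 - √(6 - 1))/(6 - 1)^(3/2) - 35*(-53) = (6 - 1 - √5)/5^(3/2) + 1855 = (√5/25)*(5 - √5) + 1855 = √5*(5 - √5)/25 + 1855 = 1855 + √5*(5 - √5)/25 ≈ 1855.2)
A = 1/30131 ≈ 3.3188e-5
w/A = (9274/5 + √5/5)/(1/30131) = (9274/5 + √5/5)*30131 = 279434894/5 + 30131*√5/5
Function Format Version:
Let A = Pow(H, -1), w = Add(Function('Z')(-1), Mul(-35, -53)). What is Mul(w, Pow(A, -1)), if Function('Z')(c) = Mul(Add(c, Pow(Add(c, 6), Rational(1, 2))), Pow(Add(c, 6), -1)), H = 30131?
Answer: Add(Rational(279434894, 5), Mul(Rational(30131, 5), Pow(5, Rational(1, 2)))) ≈ 5.5900e+7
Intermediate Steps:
Function('Z')(c) = Mul(Pow(Add(6, c), -1), Add(c, Pow(Add(6, c), Rational(1, 2)))) (Function('Z')(c) = Mul(Add(c, Pow(Add(6, c), Rational(1, 2))), Pow(Add(6, c), -1)) = Mul(Pow(Add(6, c), -1), Add(c, Pow(Add(6, c), Rational(1, 2)))))
w = Add(1855, Mul(Rational(1, 25), Pow(5, Rational(1, 2)), Add(5, Mul(-1, Pow(5, Rational(1, 2)))))) (w = Add(Mul(Pow(Add(6, -1), Rational(-3, 2)), Add(6, -1, Mul(-1, Pow(Add(6, -1), Rational(1, 2))))), Mul(-35, -53)) = Add(Mul(Pow(5, Rational(-3, 2)), Add(6, -1, Mul(-1, Pow(5, Rational(1, 2))))), 1855) = Add(Mul(Mul(Rational(1, 25), Pow(5, Rational(1, 2))), Add(5, Mul(-1, Pow(5, Rational(1, 2))))), 1855) = Add(Mul(Rational(1, 25), Pow(5, Rational(1, 2)), Add(5, Mul(-1, Pow(5, Rational(1, 2))))), 1855) = Add(1855, Mul(Rational(1, 25), Pow(5, Rational(1, 2)), Add(5, Mul(-1, Pow(5, Rational(1, 2)))))) ≈ 1855.2)
A = Rational(1, 30131) (A = Pow(30131, -1) = Rational(1, 30131) ≈ 3.3188e-5)
Mul(w, Pow(A, -1)) = Mul(Add(Rational(9274, 5), Mul(Rational(1, 5), Pow(5, Rational(1, 2)))), Pow(Rational(1, 30131), -1)) = Mul(Add(Rational(9274, 5), Mul(Rational(1, 5), Pow(5, Rational(1, 2)))), 30131) = Add(Rational(279434894, 5), Mul(Rational(30131, 5), Pow(5, Rational(1, 2))))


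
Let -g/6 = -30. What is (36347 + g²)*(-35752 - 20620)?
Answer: -3875405884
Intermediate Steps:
g = 180 (g = -6*(-30) = 180)
(36347 + g²)*(-35752 - 20620) = (36347 + 180²)*(-35752 - 20620) = (36347 + 32400)*(-56372) = 68747*(-56372) = -3875405884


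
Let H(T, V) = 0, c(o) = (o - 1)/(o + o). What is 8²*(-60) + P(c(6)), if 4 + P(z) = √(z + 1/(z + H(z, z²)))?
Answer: -3844 + 13*√15/30 ≈ -3842.3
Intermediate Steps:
c(o) = (-1 + o)/(2*o) (c(o) = (-1 + o)/((2*o)) = (-1 + o)*(1/(2*o)) = (-1 + o)/(2*o))
P(z) = -4 + √(z + 1/z) (P(z) = -4 + √(z + 1/(z + 0)) = -4 + √(z + 1/z))
8²*(-60) + P(c(6)) = 8²*(-60) + (-4 + √((½)*(-1 + 6)/6 + 1/((½)*(-1 + 6)/6))) = 64*(-60) + (-4 + √((½)*(⅙)*5 + 1/((½)*(⅙)*5))) = -3840 + (-4 + √(5/12 + 1/(5/12))) = -3840 + (-4 + √(5/12 + 12/5)) = -3840 + (-4 + √(169/60)) = -3840 + (-4 + 13*√15/30) = -3844 + 13*√15/30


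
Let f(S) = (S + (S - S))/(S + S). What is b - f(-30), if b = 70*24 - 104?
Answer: 3151/2 ≈ 1575.5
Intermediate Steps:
f(S) = ½ (f(S) = (S + 0)/((2*S)) = S*(1/(2*S)) = ½)
b = 1576 (b = 1680 - 104 = 1576)
b - f(-30) = 1576 - 1*½ = 1576 - ½ = 3151/2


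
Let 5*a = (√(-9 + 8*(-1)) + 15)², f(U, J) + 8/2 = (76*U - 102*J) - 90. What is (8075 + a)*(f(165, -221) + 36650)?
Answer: 2907284954/5 + 429828*I*√17 ≈ 5.8146e+8 + 1.7722e+6*I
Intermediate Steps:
f(U, J) = -94 - 102*J + 76*U (f(U, J) = -4 + ((76*U - 102*J) - 90) = -4 + ((-102*J + 76*U) - 90) = -4 + (-90 - 102*J + 76*U) = -94 - 102*J + 76*U)
a = (15 + I*√17)²/5 (a = (√(-9 + 8*(-1)) + 15)²/5 = (√(-9 - 8) + 15)²/5 = (√(-17) + 15)²/5 = (I*√17 + 15)²/5 = (15 + I*√17)²/5 ≈ 41.6 + 24.739*I)
(8075 + a)*(f(165, -221) + 36650) = (8075 + (15 + I*√17)²/5)*((-94 - 102*(-221) + 76*165) + 36650) = (8075 + (15 + I*√17)²/5)*((-94 + 22542 + 12540) + 36650) = (8075 + (15 + I*√17)²/5)*(34988 + 36650) = (8075 + (15 + I*√17)²/5)*71638 = 578476850 + 71638*(15 + I*√17)²/5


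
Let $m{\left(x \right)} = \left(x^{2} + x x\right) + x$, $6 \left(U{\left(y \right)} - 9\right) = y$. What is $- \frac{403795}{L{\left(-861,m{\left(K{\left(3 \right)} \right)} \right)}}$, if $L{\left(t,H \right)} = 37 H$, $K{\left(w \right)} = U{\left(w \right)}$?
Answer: $- \frac{80759}{1406} \approx -57.439$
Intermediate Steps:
$U{\left(y \right)} = 9 + \frac{y}{6}$
$K{\left(w \right)} = 9 + \frac{w}{6}$
$m{\left(x \right)} = x + 2 x^{2}$ ($m{\left(x \right)} = \left(x^{2} + x^{2}\right) + x = 2 x^{2} + x = x + 2 x^{2}$)
$- \frac{403795}{L{\left(-861,m{\left(K{\left(3 \right)} \right)} \right)}} = - \frac{403795}{37 \left(9 + \frac{1}{6} \cdot 3\right) \left(1 + 2 \left(9 + \frac{1}{6} \cdot 3\right)\right)} = - \frac{403795}{37 \left(9 + \frac{1}{2}\right) \left(1 + 2 \left(9 + \frac{1}{2}\right)\right)} = - \frac{403795}{37 \frac{19 \left(1 + 2 \cdot \frac{19}{2}\right)}{2}} = - \frac{403795}{37 \frac{19 \left(1 + 19\right)}{2}} = - \frac{403795}{37 \cdot \frac{19}{2} \cdot 20} = - \frac{403795}{37 \cdot 190} = - \frac{403795}{7030} = \left(-403795\right) \frac{1}{7030} = - \frac{80759}{1406}$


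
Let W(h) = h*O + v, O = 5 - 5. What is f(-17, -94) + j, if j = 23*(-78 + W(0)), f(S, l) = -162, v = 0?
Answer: -1956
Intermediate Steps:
O = 0
W(h) = 0 (W(h) = h*0 + 0 = 0 + 0 = 0)
j = -1794 (j = 23*(-78 + 0) = 23*(-78) = -1794)
f(-17, -94) + j = -162 - 1794 = -1956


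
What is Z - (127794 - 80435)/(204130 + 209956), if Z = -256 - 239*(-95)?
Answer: 9295769255/414086 ≈ 22449.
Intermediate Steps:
Z = 22449 (Z = -256 + 22705 = 22449)
Z - (127794 - 80435)/(204130 + 209956) = 22449 - (127794 - 80435)/(204130 + 209956) = 22449 - 47359/414086 = 9295769255/414086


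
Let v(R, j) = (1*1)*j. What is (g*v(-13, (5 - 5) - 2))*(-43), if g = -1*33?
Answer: -2838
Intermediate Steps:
g = -33
v(R, j) = j (v(R, j) = 1*j = j)
(g*v(-13, (5 - 5) - 2))*(-43) = -33*((5 - 5) - 2)*(-43) = -33*(0 - 2)*(-43) = -33*(-2)*(-43) = 66*(-43) = -2838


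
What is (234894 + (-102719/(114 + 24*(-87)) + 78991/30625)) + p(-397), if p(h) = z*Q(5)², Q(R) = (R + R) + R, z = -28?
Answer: 1974666603587/8636250 ≈ 2.2865e+5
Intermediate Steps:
Q(R) = 3*R (Q(R) = 2*R + R = 3*R)
p(h) = -6300 (p(h) = -28*(3*5)² = -28*15² = -28*225 = -6300)
(234894 + (-102719/(114 + 24*(-87)) + 78991/30625)) + p(-397) = (234894 + (-102719/(114 + 24*(-87)) + 78991/30625)) - 6300 = (234894 + (-102719/(114 - 2088) + 78991*(1/30625))) - 6300 = (234894 + (-102719/(-1974) + 78991/30625)) - 6300 = (234894 + (-102719*(-1/1974) + 78991/30625)) - 6300 = (234894 + (102719/1974 + 78991/30625)) - 6300 = (234894 + 471671087/8636250) - 6300 = 2029074978587/8636250 - 6300 = 1974666603587/8636250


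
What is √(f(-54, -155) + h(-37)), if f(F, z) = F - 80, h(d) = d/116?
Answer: I*√451849/58 ≈ 11.59*I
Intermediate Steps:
h(d) = d/116 (h(d) = d*(1/116) = d/116)
f(F, z) = -80 + F
√(f(-54, -155) + h(-37)) = √((-80 - 54) + (1/116)*(-37)) = √(-134 - 37/116) = √(-15581/116) = I*√451849/58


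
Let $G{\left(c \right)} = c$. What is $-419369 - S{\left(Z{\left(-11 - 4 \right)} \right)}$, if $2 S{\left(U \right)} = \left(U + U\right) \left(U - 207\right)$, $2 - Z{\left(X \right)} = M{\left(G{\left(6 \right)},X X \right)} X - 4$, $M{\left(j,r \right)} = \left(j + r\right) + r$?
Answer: $-45869963$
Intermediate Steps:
$M{\left(j,r \right)} = j + 2 r$
$Z{\left(X \right)} = 6 - X \left(6 + 2 X^{2}\right)$ ($Z{\left(X \right)} = 2 - \left(\left(6 + 2 X X\right) X - 4\right) = 2 - \left(\left(6 + 2 X^{2}\right) X - 4\right) = 2 - \left(X \left(6 + 2 X^{2}\right) - 4\right) = 2 - \left(-4 + X \left(6 + 2 X^{2}\right)\right) = 6 - X \left(6 + 2 X^{2}\right)$)
$S{\left(U \right)} = U \left(-207 + U\right)$ ($S{\left(U \right)} = \frac{\left(U + U\right) \left(U - 207\right)}{2} = \frac{2 U \left(-207 + U\right)}{2} = U \left(-207 + U\right)$)
$-419369 - S{\left(Z{\left(-11 - 4 \right)} \right)} = -419369 - \left(6 - 2 \left(-11 - 4\right) \left(3 + \left(-11 - 4\right)^{2}\right)\right) \left(-207 - \left(-6 + 2 \left(-11 - 4\right) \left(3 + \left(-11 - 4\right)^{2}\right)\right)\right) = -419369 - \left(6 - - 30 \left(3 + \left(-15\right)^{2}\right)\right) \left(-207 - \left(-6 - 30 \left(3 + \left(-15\right)^{2}\right)\right)\right) = -419369 - \left(6 - - 30 \left(3 + 225\right)\right) \left(-207 - \left(-6 - 30 \left(3 + 225\right)\right)\right) = -419369 - \left(6 - \left(-30\right) 228\right) \left(-207 - \left(-6 - 6840\right)\right) = -419369 - \left(6 + 6840\right) \left(-207 + \left(6 + 6840\right)\right) = -419369 - 6846 \left(-207 + 6846\right) = -419369 - 6846 \cdot 6639 = -419369 - 45450594 = -45869963$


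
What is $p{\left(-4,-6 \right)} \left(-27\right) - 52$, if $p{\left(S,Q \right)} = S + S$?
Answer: $164$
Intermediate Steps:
$p{\left(S,Q \right)} = 2 S$
$p{\left(-4,-6 \right)} \left(-27\right) - 52 = 2 \left(-4\right) \left(-27\right) - 52 = \left(-8\right) \left(-27\right) - 52 = 216 - 52 = 164$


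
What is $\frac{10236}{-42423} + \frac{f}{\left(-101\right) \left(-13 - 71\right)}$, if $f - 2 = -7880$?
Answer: $- \frac{231601}{197974} \approx -1.1699$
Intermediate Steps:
$f = -7878$ ($f = 2 - 7880 = -7878$)
$\frac{10236}{-42423} + \frac{f}{\left(-101\right) \left(-13 - 71\right)} = \frac{10236}{-42423} - \frac{7878}{\left(-101\right) \left(-13 - 71\right)} = 10236 \left(- \frac{1}{42423}\right) - \frac{7878}{\left(-101\right) \left(-84\right)} = - \frac{3412}{14141} - \frac{7878}{8484} = - \frac{3412}{14141} - \frac{13}{14} = - \frac{231601}{197974}$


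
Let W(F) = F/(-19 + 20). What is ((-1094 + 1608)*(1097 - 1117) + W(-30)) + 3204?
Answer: -7106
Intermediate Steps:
W(F) = F (W(F) = F/1 = F*1 = F)
((-1094 + 1608)*(1097 - 1117) + W(-30)) + 3204 = ((-1094 + 1608)*(1097 - 1117) - 30) + 3204 = (514*(-20) - 30) + 3204 = (-10280 - 30) + 3204 = -10310 + 3204 = -7106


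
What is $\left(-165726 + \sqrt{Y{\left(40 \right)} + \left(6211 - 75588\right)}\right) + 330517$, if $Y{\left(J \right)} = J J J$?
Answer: $164791 + i \sqrt{5377} \approx 1.6479 \cdot 10^{5} + 73.328 i$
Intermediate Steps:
$Y{\left(J \right)} = J^{3}$ ($Y{\left(J \right)} = J^{2} J = J^{3}$)
$\left(-165726 + \sqrt{Y{\left(40 \right)} + \left(6211 - 75588\right)}\right) + 330517 = \left(-165726 + \sqrt{40^{3} + \left(6211 - 75588\right)}\right) + 330517 = \left(-165726 + \sqrt{64000 + \left(6211 - 75588\right)}\right) + 330517 = \left(-165726 + \sqrt{64000 - 69377}\right) + 330517 = \left(-165726 + \sqrt{-5377}\right) + 330517 = \left(-165726 + i \sqrt{5377}\right) + 330517 = 164791 + i \sqrt{5377}$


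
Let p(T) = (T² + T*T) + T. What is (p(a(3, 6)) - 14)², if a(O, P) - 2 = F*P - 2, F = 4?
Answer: 1350244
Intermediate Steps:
a(O, P) = 4*P (a(O, P) = 2 + (4*P - 2) = 2 + (-2 + 4*P) = 4*P)
p(T) = T + 2*T² (p(T) = (T² + T²) + T = 2*T² + T = T + 2*T²)
(p(a(3, 6)) - 14)² = ((4*6)*(1 + 2*(4*6)) - 14)² = (24*(1 + 2*24) - 14)² = (24*(1 + 48) - 14)² = (24*49 - 14)² = (1176 - 14)² = 1162² = 1350244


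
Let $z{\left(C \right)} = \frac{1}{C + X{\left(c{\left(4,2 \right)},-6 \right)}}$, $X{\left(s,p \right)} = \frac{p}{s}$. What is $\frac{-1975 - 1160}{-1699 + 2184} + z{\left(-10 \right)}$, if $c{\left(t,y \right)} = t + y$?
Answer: $- \frac{6994}{1067} \approx -6.5548$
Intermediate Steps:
$z{\left(C \right)} = \frac{1}{-1 + C}$ ($z{\left(C \right)} = \frac{1}{C - \frac{6}{4 + 2}} = \frac{1}{C - \frac{6}{6}} = \frac{1}{C - 1} = \frac{1}{-1 + C}$)
$\frac{-1975 - 1160}{-1699 + 2184} + z{\left(-10 \right)} = \frac{-1975 - 1160}{-1699 + 2184} + \frac{1}{-1 - 10} = \frac{-1975 - 1160}{485} + \frac{1}{-11} = \left(-3135\right) \frac{1}{485} - \frac{1}{11} = - \frac{627}{97} - \frac{1}{11} = - \frac{6994}{1067}$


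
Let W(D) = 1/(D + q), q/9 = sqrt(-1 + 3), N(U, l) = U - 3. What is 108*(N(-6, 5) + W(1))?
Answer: -156600/161 + 972*sqrt(2)/161 ≈ -964.13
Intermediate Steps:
N(U, l) = -3 + U
q = 9*sqrt(2) (q = 9*sqrt(-1 + 3) = 9*sqrt(2) ≈ 12.728)
W(D) = 1/(D + 9*sqrt(2))
108*(N(-6, 5) + W(1)) = 108*((-3 - 6) + 1/(1 + 9*sqrt(2))) = 108*(-9 + 1/(1 + 9*sqrt(2))) = -972 + 108/(1 + 9*sqrt(2))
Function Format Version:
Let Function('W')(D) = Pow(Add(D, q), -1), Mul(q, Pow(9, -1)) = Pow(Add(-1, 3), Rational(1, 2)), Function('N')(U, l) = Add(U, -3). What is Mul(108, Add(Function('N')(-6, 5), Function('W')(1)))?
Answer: Add(Rational(-156600, 161), Mul(Rational(972, 161), Pow(2, Rational(1, 2)))) ≈ -964.13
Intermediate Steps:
Function('N')(U, l) = Add(-3, U)
q = Mul(9, Pow(2, Rational(1, 2))) (q = Mul(9, Pow(Add(-1, 3), Rational(1, 2))) = Mul(9, Pow(2, Rational(1, 2))) ≈ 12.728)
Function('W')(D) = Pow(Add(D, Mul(9, Pow(2, Rational(1, 2)))), -1)
Mul(108, Add(Function('N')(-6, 5), Function('W')(1))) = Mul(108, Add(Add(-3, -6), Pow(Add(1, Mul(9, Pow(2, Rational(1, 2)))), -1))) = Mul(108, Add(-9, Pow(Add(1, Mul(9, Pow(2, Rational(1, 2)))), -1))) = Add(-972, Mul(108, Pow(Add(1, Mul(9, Pow(2, Rational(1, 2)))), -1)))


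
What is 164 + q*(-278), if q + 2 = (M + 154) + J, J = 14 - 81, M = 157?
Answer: -67112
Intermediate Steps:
J = -67
q = 242 (q = -2 + ((157 + 154) - 67) = -2 + (311 - 67) = -2 + 244 = 242)
164 + q*(-278) = 164 + 242*(-278) = 164 - 67276 = -67112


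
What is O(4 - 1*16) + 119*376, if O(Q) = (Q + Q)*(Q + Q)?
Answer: 45320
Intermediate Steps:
O(Q) = 4*Q**2 (O(Q) = (2*Q)*(2*Q) = 4*Q**2)
O(4 - 1*16) + 119*376 = 4*(4 - 1*16)**2 + 119*376 = 4*(4 - 16)**2 + 44744 = 4*(-12)**2 + 44744 = 4*144 + 44744 = 576 + 44744 = 45320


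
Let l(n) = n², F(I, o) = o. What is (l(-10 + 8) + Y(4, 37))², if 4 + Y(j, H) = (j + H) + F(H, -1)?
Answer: 1600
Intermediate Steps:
Y(j, H) = -5 + H + j (Y(j, H) = -4 + ((j + H) - 1) = -4 + ((H + j) - 1) = -4 + (-1 + H + j) = -5 + H + j)
(l(-10 + 8) + Y(4, 37))² = ((-10 + 8)² + (-5 + 37 + 4))² = ((-2)² + 36)² = (4 + 36)² = 40² = 1600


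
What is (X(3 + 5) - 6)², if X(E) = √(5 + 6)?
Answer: (6 - √11)² ≈ 7.2005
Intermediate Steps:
X(E) = √11
(X(3 + 5) - 6)² = (√11 - 6)² = (-6 + √11)²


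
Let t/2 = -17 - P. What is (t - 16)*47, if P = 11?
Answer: -3384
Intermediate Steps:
t = -56 (t = 2*(-17 - 1*11) = 2*(-17 - 11) = 2*(-28) = -56)
(t - 16)*47 = (-56 - 16)*47 = -72*47 = -3384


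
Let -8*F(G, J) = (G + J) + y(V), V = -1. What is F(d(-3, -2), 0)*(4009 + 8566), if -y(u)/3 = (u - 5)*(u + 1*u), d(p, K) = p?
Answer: 490425/8 ≈ 61303.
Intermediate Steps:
y(u) = -6*u*(-5 + u) (y(u) = -3*(u - 5)*(u + 1*u) = -3*(-5 + u)*(u + u) = -3*(-5 + u)*2*u = -6*u*(-5 + u))
F(G, J) = 9/2 - G/8 - J/8 (F(G, J) = -((G + J) + 6*(-1)*(5 - 1*(-1)))/8 = -((G + J) + 6*(-1)*(5 + 1))/8 = -((G + J) + 6*(-1)*6)/8 = -((G + J) - 36)/8 = -(-36 + G + J)/8 = 9/2 - G/8 - J/8)
F(d(-3, -2), 0)*(4009 + 8566) = (9/2 - ⅛*(-3) - ⅛*0)*(4009 + 8566) = (9/2 + 3/8 + 0)*12575 = (39/8)*12575 = 490425/8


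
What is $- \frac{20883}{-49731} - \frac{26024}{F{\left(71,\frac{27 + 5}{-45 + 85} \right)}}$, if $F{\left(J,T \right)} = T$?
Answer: $- \frac{539242849}{16577} \approx -32530.0$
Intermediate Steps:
$- \frac{20883}{-49731} - \frac{26024}{F{\left(71,\frac{27 + 5}{-45 + 85} \right)}} = - \frac{20883}{-49731} - \frac{26024}{\left(27 + 5\right) \frac{1}{-45 + 85}} = \left(-20883\right) \left(- \frac{1}{49731}\right) - \frac{26024}{32 \cdot \frac{1}{40}} = \frac{6961}{16577} - \frac{26024}{32 \cdot \frac{1}{40}} = \frac{6961}{16577} - \frac{26024}{\frac{4}{5}} = \frac{6961}{16577} - 32530 = - \frac{539242849}{16577}$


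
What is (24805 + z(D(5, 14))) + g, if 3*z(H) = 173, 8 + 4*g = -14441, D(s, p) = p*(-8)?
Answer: 255005/12 ≈ 21250.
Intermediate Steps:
D(s, p) = -8*p
g = -14449/4 (g = -2 + (1/4)*(-14441) = -2 - 14441/4 = -14449/4 ≈ -3612.3)
z(H) = 173/3 (z(H) = (1/3)*173 = 173/3)
(24805 + z(D(5, 14))) + g = (24805 + 173/3) - 14449/4 = 74588/3 - 14449/4 = 255005/12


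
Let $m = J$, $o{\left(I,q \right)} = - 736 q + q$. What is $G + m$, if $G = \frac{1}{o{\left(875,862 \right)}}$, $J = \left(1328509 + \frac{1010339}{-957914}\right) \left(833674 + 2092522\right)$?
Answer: $\frac{1179665010528088334136863}{303452786490} \approx 3.8875 \cdot 10^{12}$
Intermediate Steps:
$o{\left(I,q \right)} = - 735 q$
$J = \frac{1861933188957949926}{478957}$ ($J = \left(1328509 + 1010339 \left(- \frac{1}{957914}\right)\right) 2926196 = \left(1328509 - \frac{1010339}{957914}\right) 2926196 = \frac{1272596359887}{957914} \cdot 2926196 = \frac{1861933188957949926}{478957} \approx 3.8875 \cdot 10^{12}$)
$G = - \frac{1}{633570}$ ($G = \frac{1}{\left(-735\right) 862} = \frac{1}{-633570} = - \frac{1}{633570} \approx -1.5784 \cdot 10^{-6}$)
$m = \frac{1861933188957949926}{478957} \approx 3.8875 \cdot 10^{12}$
$G + m = - \frac{1}{633570} + \frac{1861933188957949926}{478957} = \frac{1179665010528088334136863}{303452786490}$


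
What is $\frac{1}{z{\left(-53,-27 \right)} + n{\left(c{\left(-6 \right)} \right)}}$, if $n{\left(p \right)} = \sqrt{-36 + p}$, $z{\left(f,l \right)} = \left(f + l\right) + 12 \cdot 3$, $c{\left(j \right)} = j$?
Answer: $- \frac{22}{989} - \frac{i \sqrt{42}}{1978} \approx -0.022245 - 0.0032764 i$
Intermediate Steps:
$z{\left(f,l \right)} = 36 + f + l$ ($z{\left(f,l \right)} = \left(f + l\right) + 36 = 36 + f + l$)
$\frac{1}{z{\left(-53,-27 \right)} + n{\left(c{\left(-6 \right)} \right)}} = \frac{1}{\left(36 - 53 - 27\right) + \sqrt{-36 - 6}} = \frac{1}{-44 + \sqrt{-42}} = \frac{1}{-44 + i \sqrt{42}}$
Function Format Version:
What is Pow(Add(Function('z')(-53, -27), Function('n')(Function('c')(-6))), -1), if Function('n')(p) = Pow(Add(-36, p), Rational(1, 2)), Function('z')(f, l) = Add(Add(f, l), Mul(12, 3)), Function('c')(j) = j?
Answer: Add(Rational(-22, 989), Mul(Rational(-1, 1978), I, Pow(42, Rational(1, 2)))) ≈ Add(-0.022245, Mul(-0.0032764, I))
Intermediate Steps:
Function('z')(f, l) = Add(36, f, l) (Function('z')(f, l) = Add(Add(f, l), 36) = Add(36, f, l))
Pow(Add(Function('z')(-53, -27), Function('n')(Function('c')(-6))), -1) = Pow(Add(Add(36, -53, -27), Pow(Add(-36, -6), Rational(1, 2))), -1) = Pow(Add(-44, Pow(-42, Rational(1, 2))), -1) = Pow(Add(-44, Mul(I, Pow(42, Rational(1, 2)))), -1)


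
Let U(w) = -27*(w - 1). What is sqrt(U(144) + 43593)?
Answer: 2*sqrt(9933) ≈ 199.33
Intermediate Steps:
U(w) = 27 - 27*w (U(w) = -27*(-1 + w) = 27 - 27*w)
sqrt(U(144) + 43593) = sqrt((27 - 27*144) + 43593) = sqrt((27 - 3888) + 43593) = sqrt(-3861 + 43593) = sqrt(39732) = 2*sqrt(9933)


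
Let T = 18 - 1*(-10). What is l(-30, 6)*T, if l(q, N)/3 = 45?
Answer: 3780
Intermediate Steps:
l(q, N) = 135 (l(q, N) = 3*45 = 135)
T = 28 (T = 18 + 10 = 28)
l(-30, 6)*T = 135*28 = 3780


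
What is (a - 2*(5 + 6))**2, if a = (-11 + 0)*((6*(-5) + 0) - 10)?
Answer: 174724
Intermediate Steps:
a = 440 (a = -11*((-30 + 0) - 10) = -11*(-30 - 10) = -11*(-40) = 440)
(a - 2*(5 + 6))**2 = (440 - 2*(5 + 6))**2 = (440 - 2*11)**2 = (440 - 22)**2 = 418**2 = 174724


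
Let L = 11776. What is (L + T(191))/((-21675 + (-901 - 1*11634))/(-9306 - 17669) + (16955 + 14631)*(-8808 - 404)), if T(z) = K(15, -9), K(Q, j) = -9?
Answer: -63482965/1569784394798 ≈ -4.0441e-5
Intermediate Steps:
T(z) = -9
(L + T(191))/((-21675 + (-901 - 1*11634))/(-9306 - 17669) + (16955 + 14631)*(-8808 - 404)) = (11776 - 9)/((-21675 + (-901 - 1*11634))/(-9306 - 17669) + (16955 + 14631)*(-8808 - 404)) = 11767/((-21675 + (-901 - 11634))/(-26975) + 31586*(-9212)) = 11767/((-21675 - 12535)*(-1/26975) - 290970232) = 11767/(-34210*(-1/26975) - 290970232) = 11767/(6842/5395 - 290970232) = 11767/(-1569784394798/5395) = 11767*(-5395/1569784394798) = -63482965/1569784394798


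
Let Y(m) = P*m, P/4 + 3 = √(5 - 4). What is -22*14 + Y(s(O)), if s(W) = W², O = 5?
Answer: -508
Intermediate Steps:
P = -8 (P = -12 + 4*√(5 - 4) = -12 + 4*√1 = -12 + 4*1 = -12 + 4 = -8)
Y(m) = -8*m
-22*14 + Y(s(O)) = -22*14 - 8*5² = -308 - 8*25 = -308 - 200 = -508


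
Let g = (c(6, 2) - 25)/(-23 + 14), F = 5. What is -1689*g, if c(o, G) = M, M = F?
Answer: -11260/3 ≈ -3753.3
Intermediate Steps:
M = 5
c(o, G) = 5
g = 20/9 (g = (5 - 25)/(-23 + 14) = -20/(-9) = -20*(-1/9) = 20/9 ≈ 2.2222)
-1689*g = -1689*20/9 = -11260/3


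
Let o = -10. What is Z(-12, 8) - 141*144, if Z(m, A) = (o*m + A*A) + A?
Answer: -20112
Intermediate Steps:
Z(m, A) = A + A² - 10*m (Z(m, A) = (-10*m + A*A) + A = (-10*m + A²) + A = (A² - 10*m) + A = A + A² - 10*m)
Z(-12, 8) - 141*144 = (8 + 8² - 10*(-12)) - 141*144 = (8 + 64 + 120) - 20304 = 192 - 20304 = -20112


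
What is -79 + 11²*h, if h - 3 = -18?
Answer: -1894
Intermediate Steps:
h = -15 (h = 3 - 18 = -15)
-79 + 11²*h = -79 + 11²*(-15) = -79 + 121*(-15) = -79 - 1815 = -1894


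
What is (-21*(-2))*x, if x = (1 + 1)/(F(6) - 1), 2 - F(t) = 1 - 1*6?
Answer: 14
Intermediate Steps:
F(t) = 7 (F(t) = 2 - (1 - 1*6) = 2 - (1 - 6) = 2 - 1*(-5) = 2 + 5 = 7)
x = 1/3 (x = (1 + 1)/(7 - 1) = 2/6 = 2*(1/6) = 1/3 ≈ 0.33333)
(-21*(-2))*x = -21*(-2)*(1/3) = 42*(1/3) = 14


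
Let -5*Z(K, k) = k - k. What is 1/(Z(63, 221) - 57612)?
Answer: -1/57612 ≈ -1.7357e-5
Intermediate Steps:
Z(K, k) = 0 (Z(K, k) = -(k - k)/5 = -1/5*0 = 0)
1/(Z(63, 221) - 57612) = 1/(0 - 57612) = 1/(-57612) = -1/57612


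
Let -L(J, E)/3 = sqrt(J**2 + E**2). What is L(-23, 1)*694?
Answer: -2082*sqrt(530) ≈ -47931.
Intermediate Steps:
L(J, E) = -3*sqrt(E**2 + J**2) (L(J, E) = -3*sqrt(J**2 + E**2) = -3*sqrt(E**2 + J**2))
L(-23, 1)*694 = -3*sqrt(1**2 + (-23)**2)*694 = -3*sqrt(1 + 529)*694 = -3*sqrt(530)*694 = -2082*sqrt(530)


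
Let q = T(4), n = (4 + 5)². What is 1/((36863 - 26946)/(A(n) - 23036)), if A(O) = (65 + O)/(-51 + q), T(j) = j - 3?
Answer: -575973/247925 ≈ -2.3232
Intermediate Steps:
T(j) = -3 + j
n = 81 (n = 9² = 81)
q = 1 (q = -3 + 4 = 1)
A(O) = -13/10 - O/50 (A(O) = (65 + O)/(-51 + 1) = (65 + O)/(-50) = (65 + O)*(-1/50) = -13/10 - O/50)
1/((36863 - 26946)/(A(n) - 23036)) = 1/((36863 - 26946)/((-13/10 - 1/50*81) - 23036)) = 1/(9917/((-13/10 - 81/50) - 23036)) = 1/(9917/(-73/25 - 23036)) = 1/(9917/(-575973/25)) = 1/(9917*(-25/575973)) = 1/(-247925/575973) = -575973/247925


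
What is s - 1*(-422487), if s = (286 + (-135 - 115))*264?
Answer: 431991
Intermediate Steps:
s = 9504 (s = (286 - 250)*264 = 36*264 = 9504)
s - 1*(-422487) = 9504 - 1*(-422487) = 9504 + 422487 = 431991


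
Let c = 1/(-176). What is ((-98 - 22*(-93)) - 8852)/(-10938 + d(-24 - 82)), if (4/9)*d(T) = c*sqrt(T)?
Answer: 6237819011072/9882570155415 - 2430208*I*sqrt(106)/3294190051805 ≈ 0.63119 - 7.5954e-6*I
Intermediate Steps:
c = -1/176 ≈ -0.0056818
d(T) = -9*sqrt(T)/704 (d(T) = 9*(-sqrt(T)/176)/4 = -9*sqrt(T)/704)
((-98 - 22*(-93)) - 8852)/(-10938 + d(-24 - 82)) = ((-98 - 22*(-93)) - 8852)/(-10938 - 9*sqrt(-24 - 82)/704) = ((-98 + 2046) - 8852)/(-10938 - 9*I*sqrt(106)/704) = (1948 - 8852)/(-10938 - 9*I*sqrt(106)/704) = -6904/(-10938 - 9*I*sqrt(106)/704)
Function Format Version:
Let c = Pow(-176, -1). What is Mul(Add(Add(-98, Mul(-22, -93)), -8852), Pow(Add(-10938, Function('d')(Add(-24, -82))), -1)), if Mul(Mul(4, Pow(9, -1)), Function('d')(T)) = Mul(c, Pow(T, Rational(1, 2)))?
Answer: Add(Rational(6237819011072, 9882570155415), Mul(Rational(-2430208, 3294190051805), I, Pow(106, Rational(1, 2)))) ≈ Add(0.63119, Mul(-7.5954e-6, I))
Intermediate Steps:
c = Rational(-1, 176) ≈ -0.0056818
Function('d')(T) = Mul(Rational(-9, 704), Pow(T, Rational(1, 2))) (Function('d')(T) = Mul(Rational(9, 4), Mul(Rational(-1, 176), Pow(T, Rational(1, 2)))) = Mul(Rational(-9, 704), Pow(T, Rational(1, 2))))
Mul(Add(Add(-98, Mul(-22, -93)), -8852), Pow(Add(-10938, Function('d')(Add(-24, -82))), -1)) = Mul(Add(Add(-98, Mul(-22, -93)), -8852), Pow(Add(-10938, Mul(Rational(-9, 704), Pow(Add(-24, -82), Rational(1, 2)))), -1)) = Mul(Add(Add(-98, 2046), -8852), Pow(Add(-10938, Mul(Rational(-9, 704), Pow(-106, Rational(1, 2)))), -1)) = Mul(Add(1948, -8852), Pow(Add(-10938, Mul(Rational(-9, 704), Mul(I, Pow(106, Rational(1, 2))))), -1)) = Mul(-6904, Pow(Add(-10938, Mul(Rational(-9, 704), I, Pow(106, Rational(1, 2)))), -1))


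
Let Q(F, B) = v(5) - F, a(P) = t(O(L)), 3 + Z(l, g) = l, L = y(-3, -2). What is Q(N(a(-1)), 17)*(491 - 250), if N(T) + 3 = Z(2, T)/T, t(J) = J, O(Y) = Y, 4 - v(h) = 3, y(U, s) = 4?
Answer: 4097/4 ≈ 1024.3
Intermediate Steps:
L = 4
v(h) = 1 (v(h) = 4 - 1*3 = 4 - 3 = 1)
Z(l, g) = -3 + l
a(P) = 4
N(T) = -3 - 1/T (N(T) = -3 + (-3 + 2)/T = -3 - 1/T)
Q(F, B) = 1 - F
Q(N(a(-1)), 17)*(491 - 250) = (1 - (-3 - 1/4))*(491 - 250) = (1 - (-3 - 1*1/4))*241 = (1 - (-3 - 1/4))*241 = (1 - 1*(-13/4))*241 = (1 + 13/4)*241 = (17/4)*241 = 4097/4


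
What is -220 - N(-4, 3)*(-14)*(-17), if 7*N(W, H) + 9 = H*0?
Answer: 86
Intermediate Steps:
N(W, H) = -9/7 (N(W, H) = -9/7 + (H*0)/7 = -9/7 + (1/7)*0 = -9/7 + 0 = -9/7)
-220 - N(-4, 3)*(-14)*(-17) = -220 - (-9/7*(-14))*(-17) = -220 - 18*(-17) = -220 - 1*(-306) = -220 + 306 = 86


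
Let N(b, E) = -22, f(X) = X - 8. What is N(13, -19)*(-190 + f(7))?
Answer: 4202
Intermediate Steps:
f(X) = -8 + X
N(13, -19)*(-190 + f(7)) = -22*(-190 + (-8 + 7)) = -22*(-190 - 1) = -22*(-191) = 4202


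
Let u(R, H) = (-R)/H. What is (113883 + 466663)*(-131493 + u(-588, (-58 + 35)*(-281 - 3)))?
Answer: -124659436205412/1633 ≈ -7.6338e+10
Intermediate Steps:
u(R, H) = -R/H
(113883 + 466663)*(-131493 + u(-588, (-58 + 35)*(-281 - 3))) = (113883 + 466663)*(-131493 - 1*(-588)/(-58 + 35)*(-281 - 3)) = 580546*(-131493 - 1*(-588)/(-23*(-284))) = 580546*(-131493 - 1*(-588)/6532) = 580546*(-131493 - 1*(-588)*1/6532) = 580546*(-131493 + 147/1633) = 580546*(-214727922/1633) = -124659436205412/1633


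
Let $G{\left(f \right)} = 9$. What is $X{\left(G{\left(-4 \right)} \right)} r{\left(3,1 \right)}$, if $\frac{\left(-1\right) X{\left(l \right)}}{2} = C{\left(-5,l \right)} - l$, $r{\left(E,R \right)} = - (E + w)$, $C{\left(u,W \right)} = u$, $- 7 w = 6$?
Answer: $-60$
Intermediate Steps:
$w = - \frac{6}{7}$ ($w = \left(- \frac{1}{7}\right) 6 = - \frac{6}{7} \approx -0.85714$)
$r{\left(E,R \right)} = \frac{6}{7} - E$ ($r{\left(E,R \right)} = - (E - \frac{6}{7}) = - (- \frac{6}{7} + E) = \frac{6}{7} - E$)
$X{\left(l \right)} = 10 + 2 l$ ($X{\left(l \right)} = - 2 \left(-5 - l\right) = 10 + 2 l$)
$X{\left(G{\left(-4 \right)} \right)} r{\left(3,1 \right)} = \left(10 + 2 \cdot 9\right) \left(\frac{6}{7} - 3\right) = \left(10 + 18\right) \left(\frac{6}{7} - 3\right) = 28 \left(- \frac{15}{7}\right) = -60$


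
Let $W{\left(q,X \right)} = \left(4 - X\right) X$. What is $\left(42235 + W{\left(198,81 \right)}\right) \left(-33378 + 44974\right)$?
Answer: $417432808$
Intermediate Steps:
$W{\left(q,X \right)} = X \left(4 - X\right)$
$\left(42235 + W{\left(198,81 \right)}\right) \left(-33378 + 44974\right) = \left(42235 + 81 \left(4 - 81\right)\right) \left(-33378 + 44974\right) = \left(42235 + 81 \left(4 - 81\right)\right) 11596 = \left(42235 + 81 \left(-77\right)\right) 11596 = \left(42235 - 6237\right) 11596 = 35998 \cdot 11596 = 417432808$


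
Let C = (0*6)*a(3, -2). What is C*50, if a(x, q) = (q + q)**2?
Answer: 0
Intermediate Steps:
a(x, q) = 4*q**2 (a(x, q) = (2*q)**2 = 4*q**2)
C = 0 (C = (0*6)*(4*(-2)**2) = 0*(4*4) = 0*16 = 0)
C*50 = 0*50 = 0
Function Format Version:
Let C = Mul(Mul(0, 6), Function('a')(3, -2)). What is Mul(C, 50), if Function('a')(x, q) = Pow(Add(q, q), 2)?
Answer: 0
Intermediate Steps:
Function('a')(x, q) = Mul(4, Pow(q, 2)) (Function('a')(x, q) = Pow(Mul(2, q), 2) = Mul(4, Pow(q, 2)))
C = 0 (C = Mul(Mul(0, 6), Mul(4, Pow(-2, 2))) = Mul(0, Mul(4, 4)) = Mul(0, 16) = 0)
Mul(C, 50) = Mul(0, 50) = 0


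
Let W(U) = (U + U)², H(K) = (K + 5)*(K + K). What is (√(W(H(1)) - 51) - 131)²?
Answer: 17686 - 1310*√21 ≈ 11683.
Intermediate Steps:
H(K) = 2*K*(5 + K) (H(K) = (5 + K)*(2*K) = 2*K*(5 + K))
W(U) = 4*U² (W(U) = (2*U)² = 4*U²)
(√(W(H(1)) - 51) - 131)² = (√(4*(2*1*(5 + 1))² - 51) - 131)² = (√(4*(2*1*6)² - 51) - 131)² = (√(4*12² - 51) - 131)² = (√(4*144 - 51) - 131)² = (√(576 - 51) - 131)² = (√525 - 131)² = (5*√21 - 131)² = (-131 + 5*√21)²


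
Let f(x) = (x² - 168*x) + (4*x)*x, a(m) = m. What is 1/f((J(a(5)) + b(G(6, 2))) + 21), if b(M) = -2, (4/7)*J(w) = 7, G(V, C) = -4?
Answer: -16/5875 ≈ -0.0027234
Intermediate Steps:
J(w) = 49/4 (J(w) = (7/4)*7 = 49/4)
f(x) = -168*x + 5*x² (f(x) = (x² - 168*x) + 4*x² = -168*x + 5*x²)
1/f((J(a(5)) + b(G(6, 2))) + 21) = 1/(((49/4 - 2) + 21)*(-168 + 5*((49/4 - 2) + 21))) = 1/((41/4 + 21)*(-168 + 5*(41/4 + 21))) = 1/(125*(-168 + 5*(125/4))/4) = 1/(125*(-168 + 625/4)/4) = 1/((125/4)*(-47/4)) = 1/(-5875/16) = -16/5875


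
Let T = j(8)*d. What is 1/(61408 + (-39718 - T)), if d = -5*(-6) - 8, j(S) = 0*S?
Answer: 1/21690 ≈ 4.6104e-5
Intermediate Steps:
j(S) = 0
d = 22 (d = 30 - 8 = 22)
T = 0 (T = 0*22 = 0)
1/(61408 + (-39718 - T)) = 1/(61408 + (-39718 - 1*0)) = 1/(61408 + (-39718 + 0)) = 1/(61408 - 39718) = 1/21690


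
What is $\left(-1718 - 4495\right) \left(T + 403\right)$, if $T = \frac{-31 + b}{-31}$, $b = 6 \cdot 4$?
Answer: $- \frac{77662500}{31} \approx -2.5052 \cdot 10^{6}$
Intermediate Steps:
$b = 24$
$T = \frac{7}{31}$ ($T = \frac{-31 + 24}{-31} = \left(-7\right) \left(- \frac{1}{31}\right) = \frac{7}{31} \approx 0.22581$)
$\left(-1718 - 4495\right) \left(T + 403\right) = \left(-1718 - 4495\right) \left(\frac{7}{31} + 403\right) = \left(-6213\right) \frac{12500}{31} = - \frac{77662500}{31}$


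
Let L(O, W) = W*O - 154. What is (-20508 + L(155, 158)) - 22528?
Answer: -18700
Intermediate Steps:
L(O, W) = -154 + O*W (L(O, W) = O*W - 154 = -154 + O*W)
(-20508 + L(155, 158)) - 22528 = (-20508 + (-154 + 155*158)) - 22528 = (-20508 + (-154 + 24490)) - 22528 = (-20508 + 24336) - 22528 = 3828 - 22528 = -18700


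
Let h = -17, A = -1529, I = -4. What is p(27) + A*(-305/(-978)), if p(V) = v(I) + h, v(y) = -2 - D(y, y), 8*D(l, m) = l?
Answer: -242219/489 ≈ -495.34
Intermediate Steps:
D(l, m) = l/8
v(y) = -2 - y/8
p(V) = -37/2 (p(V) = (-2 - ⅛*(-4)) - 17 = (-2 + ½) - 17 = -3/2 - 17 = -37/2)
p(27) + A*(-305/(-978)) = -37/2 - (-466345)/(-978) = -37/2 - (-466345)*(-1)/978 = -37/2 - 1529*305/978 = -37/2 - 466345/978 = -242219/489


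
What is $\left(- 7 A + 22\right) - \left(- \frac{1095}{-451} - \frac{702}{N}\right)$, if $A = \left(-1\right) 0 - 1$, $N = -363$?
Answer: $\frac{122230}{4961} \approx 24.638$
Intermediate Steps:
$A = -1$ ($A = 0 - 1 = -1$)
$\left(- 7 A + 22\right) - \left(- \frac{1095}{-451} - \frac{702}{N}\right) = \left(\left(-7\right) \left(-1\right) + 22\right) - \left(- \frac{1095}{-451} - \frac{702}{-363}\right) = \left(7 + 22\right) - \left(\left(-1095\right) \left(- \frac{1}{451}\right) - - \frac{234}{121}\right) = 29 - \left(\frac{1095}{451} + \frac{234}{121}\right) = 29 - \frac{21639}{4961} = \frac{122230}{4961}$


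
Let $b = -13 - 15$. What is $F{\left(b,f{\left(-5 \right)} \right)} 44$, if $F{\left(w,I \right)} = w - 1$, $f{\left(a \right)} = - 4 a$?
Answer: $-1276$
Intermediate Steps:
$b = -28$
$F{\left(w,I \right)} = -1 + w$
$F{\left(b,f{\left(-5 \right)} \right)} 44 = \left(-1 - 28\right) 44 = \left(-29\right) 44 = -1276$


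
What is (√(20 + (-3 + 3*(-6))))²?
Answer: -1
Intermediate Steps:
(√(20 + (-3 + 3*(-6))))² = (√(20 + (-3 - 18)))² = (√(20 - 21))² = (√(-1))² = I² = -1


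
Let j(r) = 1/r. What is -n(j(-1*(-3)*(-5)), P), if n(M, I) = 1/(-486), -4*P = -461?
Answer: 1/486 ≈ 0.0020576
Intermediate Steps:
P = 461/4 (P = -1/4*(-461) = 461/4 ≈ 115.25)
n(M, I) = -1/486
-n(j(-1*(-3)*(-5)), P) = -1*(-1/486) = 1/486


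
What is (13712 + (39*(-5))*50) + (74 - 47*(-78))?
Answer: 7702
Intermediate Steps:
(13712 + (39*(-5))*50) + (74 - 47*(-78)) = (13712 - 195*50) + (74 + 3666) = (13712 - 9750) + 3740 = 3962 + 3740 = 7702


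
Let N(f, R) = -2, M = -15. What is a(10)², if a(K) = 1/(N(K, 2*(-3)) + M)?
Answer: 1/289 ≈ 0.0034602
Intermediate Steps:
a(K) = -1/17 (a(K) = 1/(-2 - 15) = 1/(-17) = -1/17)
a(10)² = (-1/17)² = 1/289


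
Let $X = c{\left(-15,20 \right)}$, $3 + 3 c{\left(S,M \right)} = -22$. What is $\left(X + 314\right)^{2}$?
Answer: $\frac{840889}{9} \approx 93432.0$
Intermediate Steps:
$c{\left(S,M \right)} = - \frac{25}{3}$ ($c{\left(S,M \right)} = -1 + \frac{1}{3} \left(-22\right) = -1 - \frac{22}{3} = - \frac{25}{3}$)
$X = - \frac{25}{3} \approx -8.3333$
$\left(X + 314\right)^{2} = \left(- \frac{25}{3} + 314\right)^{2} = \left(\frac{917}{3}\right)^{2} = \frac{840889}{9}$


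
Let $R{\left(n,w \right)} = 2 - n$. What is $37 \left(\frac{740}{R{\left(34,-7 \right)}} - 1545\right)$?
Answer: $- \frac{464165}{8} \approx -58021.0$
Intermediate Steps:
$37 \left(\frac{740}{R{\left(34,-7 \right)}} - 1545\right) = 37 \left(\frac{740}{2 - 34} - 1545\right) = 37 \left(\frac{740}{-32} - 1545\right) = 37 \left(740 \left(- \frac{1}{32}\right) - 1545\right) = 37 \left(- \frac{185}{8} - 1545\right) = 37 \left(- \frac{12545}{8}\right) = - \frac{464165}{8}$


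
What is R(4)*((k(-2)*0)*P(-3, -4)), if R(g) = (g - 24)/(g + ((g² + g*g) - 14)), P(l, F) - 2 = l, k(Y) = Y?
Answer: 0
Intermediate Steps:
P(l, F) = 2 + l
R(g) = (-24 + g)/(-14 + g + 2*g²) (R(g) = (-24 + g)/(g + ((g² + g²) - 14)) = (-24 + g)/(g + (2*g² - 14)) = (-24 + g)/(g + (-14 + 2*g²)) = (-24 + g)/(-14 + g + 2*g²))
R(4)*((k(-2)*0)*P(-3, -4)) = ((-24 + 4)/(-14 + 4 + 2*4²))*((-2*0)*(2 - 3)) = (-20/(-14 + 4 + 2*16))*(0*(-1)) = (-20/(-14 + 4 + 32))*0 = (-20/22)*0 = ((1/22)*(-20))*0 = -10/11*0 = 0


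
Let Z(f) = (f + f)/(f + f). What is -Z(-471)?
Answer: -1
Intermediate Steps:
Z(f) = 1 (Z(f) = (2*f)/((2*f)) = (2*f)*(1/(2*f)) = 1)
-Z(-471) = -1*1 = -1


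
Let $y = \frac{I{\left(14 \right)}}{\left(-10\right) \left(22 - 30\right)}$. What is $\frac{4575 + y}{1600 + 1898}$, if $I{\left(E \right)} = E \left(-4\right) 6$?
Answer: $\frac{3809}{2915} \approx 1.3067$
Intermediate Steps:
$I{\left(E \right)} = - 24 E$ ($I{\left(E \right)} = - 4 E 6 = - 24 E$)
$y = - \frac{21}{5}$ ($y = \frac{\left(-24\right) 14}{\left(-10\right) \left(22 - 30\right)} = - \frac{336}{\left(-10\right) \left(-8\right)} = - \frac{336}{80} = \left(-336\right) \frac{1}{80} = - \frac{21}{5} \approx -4.2$)
$\frac{4575 + y}{1600 + 1898} = \frac{4575 - \frac{21}{5}}{1600 + 1898} = \frac{22854}{5 \cdot 3498} = \frac{22854}{5} \cdot \frac{1}{3498} = \frac{3809}{2915}$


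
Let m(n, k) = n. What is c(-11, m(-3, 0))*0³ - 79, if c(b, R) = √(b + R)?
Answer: -79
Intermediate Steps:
c(b, R) = √(R + b)
c(-11, m(-3, 0))*0³ - 79 = √(-3 - 11)*0³ - 79 = √(-14)*0 - 79 = (I*√14)*0 - 79 = 0 - 79 = -79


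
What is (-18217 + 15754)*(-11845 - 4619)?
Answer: 40550832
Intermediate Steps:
(-18217 + 15754)*(-11845 - 4619) = -2463*(-16464) = 40550832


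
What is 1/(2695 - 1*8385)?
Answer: -1/5690 ≈ -0.00017575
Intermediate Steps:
1/(2695 - 1*8385) = 1/(2695 - 8385) = 1/(-5690) = -1/5690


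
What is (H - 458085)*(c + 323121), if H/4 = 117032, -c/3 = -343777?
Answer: 13602761436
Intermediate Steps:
c = 1031331 (c = -3*(-343777) = 1031331)
H = 468128 (H = 4*117032 = 468128)
(H - 458085)*(c + 323121) = (468128 - 458085)*(1031331 + 323121) = 10043*1354452 = 13602761436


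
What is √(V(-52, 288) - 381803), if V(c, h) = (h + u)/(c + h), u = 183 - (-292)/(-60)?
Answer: I*√299036107695/885 ≈ 617.9*I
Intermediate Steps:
u = 2672/15 (u = 183 - (-292)*(-1)/60 = 183 - 1*73/15 = 183 - 73/15 = 2672/15 ≈ 178.13)
V(c, h) = (2672/15 + h)/(c + h) (V(c, h) = (h + 2672/15)/(c + h) = (2672/15 + h)/(c + h))
√(V(-52, 288) - 381803) = √((2672/15 + 288)/(-52 + 288) - 381803) = √((6992/15)/236 - 381803) = √((1/236)*(6992/15) - 381803) = √(1748/885 - 381803) = √(-337893907/885) = I*√299036107695/885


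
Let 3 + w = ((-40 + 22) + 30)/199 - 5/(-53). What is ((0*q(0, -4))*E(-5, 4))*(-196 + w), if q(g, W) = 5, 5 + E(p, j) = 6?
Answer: 0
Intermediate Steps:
E(p, j) = 1 (E(p, j) = -5 + 6 = 1)
w = -30010/10547 (w = -3 + (((-40 + 22) + 30)/199 - 5/(-53)) = -3 + ((-18 + 30)*(1/199) - 5*(-1/53)) = -3 + (12*(1/199) + 5/53) = -3 + (12/199 + 5/53) = -3 + 1631/10547 = -30010/10547 ≈ -2.8454)
((0*q(0, -4))*E(-5, 4))*(-196 + w) = ((0*5)*1)*(-196 - 30010/10547) = (0*1)*(-2097222/10547) = 0*(-2097222/10547) = 0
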